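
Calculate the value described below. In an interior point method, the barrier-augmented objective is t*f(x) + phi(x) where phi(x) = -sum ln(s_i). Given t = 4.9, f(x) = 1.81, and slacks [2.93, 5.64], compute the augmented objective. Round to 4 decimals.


Step 1: Compute log-barrier.
ln values: [1.075, 1.7299]
phi = -(1.075 + 1.7299) = -2.8049
Step 2: Compute augmented objective.
t*f(x) = 4.9*1.81 = 8.869
Total = 8.869 - 2.8049 = 6.0641


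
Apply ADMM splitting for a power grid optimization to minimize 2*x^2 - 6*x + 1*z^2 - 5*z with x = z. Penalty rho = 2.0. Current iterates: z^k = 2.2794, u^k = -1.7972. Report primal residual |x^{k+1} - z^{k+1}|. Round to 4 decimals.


ADMM iteration with rho = 2.0, z^k = 2.2794, u^k = -1.7972
Step 1: x-update.
Minimize 2*x^2 - 6*x + (2.0/2)*(x - 2.2794 - 1.7972)^2
FOC: (2*2 + 2.0)*x = 6 + 2.0*(2.2794 + 1.7972)
x^{k+1} = 2.3589
Step 2: z-update.
Minimize 1*z^2 - 5*z + (2.0/2)*(2.3589 - z - 1.7972)^2
FOC: (2*1 + 2.0)*z = 5 + 2.0*(2.3589 - 1.7972)
z^{k+1} = 1.5308
Step 3: u-update.
u^{k+1} = -1.7972 + 2.3589 - 1.5308 = -0.9692
Step 4: Primal residual = |2.3589 - 1.5308| = 0.828


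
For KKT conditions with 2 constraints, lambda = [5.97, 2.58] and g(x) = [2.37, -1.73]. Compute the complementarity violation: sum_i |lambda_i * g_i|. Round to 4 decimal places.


KKT complementary slackness check:
lambda_1 * g_1 = 5.97 * 2.37 = 14.1489
lambda_2 * g_2 = 2.58 * -1.73 = -4.4634
Total violation = 14.1489 + 4.4634 = 18.6123


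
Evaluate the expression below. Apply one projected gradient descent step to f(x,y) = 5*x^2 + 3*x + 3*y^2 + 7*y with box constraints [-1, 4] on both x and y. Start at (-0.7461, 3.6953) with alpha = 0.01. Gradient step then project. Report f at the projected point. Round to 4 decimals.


Step 1: Compute gradient at (-0.7461, 3.6953).
grad_x = 2*5*-0.7461 + 3 = -4.461
grad_y = 2*3*3.6953 + 7 = 29.1718
Step 2: Gradient step.
x_raw = -0.7461 - 0.01*-4.461 = -0.7015
y_raw = 3.6953 - 0.01*29.1718 = 3.4036
Step 3: Project onto [-1, 4].
x_proj = clip(-0.7015) = -0.7015
y_proj = clip(3.4036) = 3.4036
Step 4: Evaluate f.
f(-0.7015, 3.4036) = 58.9342


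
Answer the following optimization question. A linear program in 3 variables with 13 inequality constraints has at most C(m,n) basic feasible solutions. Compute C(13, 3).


Each vertex corresponds to some choice of n active constraints out of m, so the number of vertices is at most C(m, n) = m! / (n!(m-n)!).
m = 13, n = 3
Numerator: 13 * 12 * 11
Denominator: 3! = 6
C(13, 3) = 286


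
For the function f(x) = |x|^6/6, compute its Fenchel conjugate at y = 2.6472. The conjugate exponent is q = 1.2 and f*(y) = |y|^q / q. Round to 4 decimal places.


The conjugate exponent q satisfies 1/p + 1/q = 1.
p = 6, so q = 6/(6 - 1) = 1.2
|y|^q = 2.6472^1.2 = 3.2162
f*(2.6472) = 3.2162 / 1.2 = 2.6802


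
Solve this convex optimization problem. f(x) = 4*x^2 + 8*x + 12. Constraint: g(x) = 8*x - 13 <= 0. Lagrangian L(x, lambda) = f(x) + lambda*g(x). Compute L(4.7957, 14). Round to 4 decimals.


Step 1: Evaluate f(x).
f(4.7957) = 4*4.7957^2 + 8*4.7957 + 12 = 142.3606
Step 2: Evaluate g(x).
g(4.7957) = 8*4.7957 - 13 = 25.3656
Step 3: Compute Lagrangian.
L = 142.3606 + 14*25.3656 = 497.479


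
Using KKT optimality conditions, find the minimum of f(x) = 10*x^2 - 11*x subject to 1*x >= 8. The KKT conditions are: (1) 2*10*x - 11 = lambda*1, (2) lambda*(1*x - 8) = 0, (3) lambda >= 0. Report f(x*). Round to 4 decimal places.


Step 1: Try lambda = 0 (constraint inactive).
x_unc = 11/(2*10) = 0.55
Check: 1*0.55 = 0.55 < 8 -- violated!
Step 2: Constraint must be active: 1*x = 8
x* = 8/1 = 8.0
lambda = (2*10*8.0 - 11)/1 = 149.0
Step 3: Compute optimal value.
f(x*) = 10*8.0^2 - 11*8.0 = 552.0


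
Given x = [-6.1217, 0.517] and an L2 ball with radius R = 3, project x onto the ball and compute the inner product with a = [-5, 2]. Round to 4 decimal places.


Step 1: Compute ||x|| (intermediates to 6 decimals).
||x|| = sqrt((-6.1217)^2 + 0.517^2) = 6.143492
Step 2: Project.
Since ||x|| > R, scale = R/||x|| = 3/6.143492 = 0.488322, proj(x) = scale * x
proj(x) = [-2.989361, 0.252462]
Step 3: Dot product.
a^T * proj(x) = -5*(-2.989361) + 2*0.252462 = 15.4517


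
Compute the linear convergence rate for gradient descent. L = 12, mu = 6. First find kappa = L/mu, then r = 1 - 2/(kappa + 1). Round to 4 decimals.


Step 1: Compute the condition number.
kappa = L/mu = 12/6 = 2.0
Step 2: Compute the convergence rate.
r = 1 - 2/(kappa + 1) = 1 - 2*mu/(L + mu) = (L - mu)/(L + mu) = 6/18 = 0.3333


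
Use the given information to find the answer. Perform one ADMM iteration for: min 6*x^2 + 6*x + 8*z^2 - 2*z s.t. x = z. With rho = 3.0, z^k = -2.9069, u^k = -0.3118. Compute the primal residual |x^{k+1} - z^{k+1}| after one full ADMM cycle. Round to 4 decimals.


ADMM iteration with rho = 3.0, z^k = -2.9069, u^k = -0.3118
Step 1: x-update.
Minimize 6*x^2 + 6*x + (3.0/2)*(x + 2.9069 - 0.3118)^2
FOC: (2*6 + 3.0)*x = -6 + 3.0*(-2.9069 + 0.3118)
x^{k+1} = -0.919
Step 2: z-update.
Minimize 8*z^2 - 2*z + (3.0/2)*(-0.919 - z - 0.3118)^2
FOC: (2*8 + 3.0)*z = 2 + 3.0*(-0.919 - 0.3118)
z^{k+1} = -0.0891
Step 3: u-update.
u^{k+1} = -0.3118 - 0.919 + 0.0891 = -1.1417
Step 4: Primal residual = |-0.919 + 0.0891| = 0.8299


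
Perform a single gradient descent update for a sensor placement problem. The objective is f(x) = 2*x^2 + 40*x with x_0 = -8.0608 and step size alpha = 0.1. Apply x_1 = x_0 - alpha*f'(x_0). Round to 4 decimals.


We compute the gradient at x_0 and apply the update.
f'(x) = 4*x + 40
f'(-8.0608) = 4*-8.0608 + 40 = 7.7568
x_1 = -8.0608 - 0.1*7.7568 = -8.8365


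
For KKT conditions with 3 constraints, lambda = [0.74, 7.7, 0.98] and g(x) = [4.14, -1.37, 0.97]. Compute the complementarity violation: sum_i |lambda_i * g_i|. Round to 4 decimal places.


KKT complementary slackness check:
lambda_1 * g_1 = 0.74 * 4.14 = 3.0636
lambda_2 * g_2 = 7.7 * -1.37 = -10.549
lambda_3 * g_3 = 0.98 * 0.97 = 0.9506
Total violation = 3.0636 + 10.549 + 0.9506 = 14.5632


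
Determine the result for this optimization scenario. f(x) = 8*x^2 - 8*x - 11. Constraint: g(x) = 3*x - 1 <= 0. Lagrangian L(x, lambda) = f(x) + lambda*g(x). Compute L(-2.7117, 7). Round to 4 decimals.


Step 1: Evaluate f(x).
f(-2.7117) = 8*(-2.7117)^2 - 8*(-2.7117) - 11 = 69.5201
Step 2: Evaluate g(x).
g(-2.7117) = 3*-2.7117 - 1 = -9.1351
Step 3: Compute Lagrangian.
L = 69.5201 + 7*-9.1351 = 5.5744


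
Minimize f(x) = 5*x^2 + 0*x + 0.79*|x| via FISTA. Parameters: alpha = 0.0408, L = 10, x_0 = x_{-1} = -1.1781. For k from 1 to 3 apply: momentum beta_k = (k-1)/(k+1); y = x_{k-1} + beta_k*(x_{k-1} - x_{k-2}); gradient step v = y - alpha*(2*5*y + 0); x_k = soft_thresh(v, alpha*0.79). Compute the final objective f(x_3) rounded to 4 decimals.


FISTA on f(x) = 5*x^2 + 0*x + 0.79*|x|
L = 10, alpha = 0.0408
Iteration 1: beta = 0.0, y = -1.1781 + 0.0*(-1.1781 + 1.1781) = -1.1781
  grad(y) = -11.781, v = y - alpha*grad = -0.6974
  prox(v) = soft_thresh(-0.6974, 0.0322) = -0.6652
Iteration 2: beta = 0.3333, y = -0.6652 + 0.3333*(-0.6652 + 1.1781) = -0.4942
  grad(y) = -4.9424, v = y - alpha*grad = -0.2926
  prox(v) = soft_thresh(-0.2926, 0.0322) = -0.2604
Iteration 3: beta = 0.5, y = -0.2604 + 0.5*(-0.2604 + 0.6652) = -0.0579
  grad(y) = -0.5793, v = y - alpha*grad = -0.0343
  prox(v) = soft_thresh(-0.0343, 0.0322) = -0.0021
f(x_3) = 5*(-0.0021)^2 + 0*(-0.0021) + 0.79*|-0.0021| = 0.0017


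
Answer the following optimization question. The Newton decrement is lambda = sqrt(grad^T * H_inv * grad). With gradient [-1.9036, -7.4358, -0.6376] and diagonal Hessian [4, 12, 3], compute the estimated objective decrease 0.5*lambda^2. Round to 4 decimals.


Step 1: H is diagonal, so H^(-1) * g = [-0.4759, -0.6197, -0.2125].
Step 2: g^T H^(-1) g = sum_i g_i^2 / H_ii
  = (-1.9036)^2/4 + (-7.4358)^2/12 + (-0.6376)^2/3
  = 0.9059 + 4.6076 + 0.1355 = 5.649
Step 3: Objective decrease = 0.5 * g^T H^(-1) g = 2.8245


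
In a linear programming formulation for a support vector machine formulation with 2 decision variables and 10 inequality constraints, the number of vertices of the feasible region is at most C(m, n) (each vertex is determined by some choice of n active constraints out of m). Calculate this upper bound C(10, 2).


Each vertex corresponds to some choice of n active constraints out of m, so the number of vertices is at most C(m, n) = m! / (n!(m-n)!).
m = 10, n = 2
Numerator: 10 * 9
Denominator: 2! = 2
C(10, 2) = 45


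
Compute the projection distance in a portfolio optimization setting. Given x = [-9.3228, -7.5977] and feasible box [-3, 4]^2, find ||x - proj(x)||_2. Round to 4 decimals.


Project each component onto [-3, 4].
clip(-9.3228) = -3.0, clip(-7.5977) = -3.0
Projection = [-3.0, -3.0]
Squared diffs: [39.9778, 21.1388]
Distance = sqrt(61.1166) = 7.8177


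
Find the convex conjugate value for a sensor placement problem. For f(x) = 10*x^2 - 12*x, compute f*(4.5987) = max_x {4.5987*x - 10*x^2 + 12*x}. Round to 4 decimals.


f*(y) = sup_x {y*x - a*x^2 - b*x} = sup_x {(y-b)*x - a*x^2}
FOC: (y - b) - 2a*x = 0 => x* = (y - b)/(2a)
x* = (4.5987 + 12)/(2*10) = 0.8299
f*(4.5987) = (y-b)^2/(4a) = (4.5987 + 12)^2/(4*10)
= 275.5168/40 = 6.8879


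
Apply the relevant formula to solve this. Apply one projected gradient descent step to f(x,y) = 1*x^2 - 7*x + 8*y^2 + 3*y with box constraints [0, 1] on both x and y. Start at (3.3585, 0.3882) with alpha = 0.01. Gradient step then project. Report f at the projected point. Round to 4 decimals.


Step 1: Compute gradient at (3.3585, 0.3882).
grad_x = 2*1*3.3585 - 7 = -0.283
grad_y = 2*8*0.3882 + 3 = 9.2112
Step 2: Gradient step.
x_raw = 3.3585 - 0.01*-0.283 = 3.3613
y_raw = 0.3882 - 0.01*9.2112 = 0.2961
Step 3: Project onto [0, 1].
x_proj = clip(3.3613) = 1.0
y_proj = clip(0.2961) = 0.2961
Step 4: Evaluate f.
f(1.0, 0.2961) = -4.4104


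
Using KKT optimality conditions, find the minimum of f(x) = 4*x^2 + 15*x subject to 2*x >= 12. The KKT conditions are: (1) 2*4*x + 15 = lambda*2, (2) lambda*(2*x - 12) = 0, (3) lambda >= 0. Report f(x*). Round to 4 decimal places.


Step 1: Try lambda = 0 (constraint inactive).
x_unc = -15/(2*4) = -1.875
Check: 2*-1.875 = -3.75 < 12 -- violated!
Step 2: Constraint must be active: 2*x = 12
x* = 12/2 = 6.0
lambda = (2*4*6.0 + 15)/2 = 31.5
Step 3: Compute optimal value.
f(x*) = 4*6.0^2 + 15*6.0 = 234.0


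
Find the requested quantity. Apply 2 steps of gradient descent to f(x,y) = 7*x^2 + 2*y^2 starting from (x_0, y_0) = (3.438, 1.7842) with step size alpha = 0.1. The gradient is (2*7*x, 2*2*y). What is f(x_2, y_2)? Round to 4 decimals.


Gradient descent on f(x,y) = 7*x^2 + 2*y^2.
Starting point: (3.438, 1.7842), alpha = 0.1
Step 1: grad_x = 2*7*3.438 = 48.132, grad_y = 2*2*1.7842 = 7.1368
  x_1 = 3.438 - 0.1*48.132 = -1.3752
  y_1 = 1.7842 - 0.1*7.1368 = 1.0705
Step 2: grad_x = 2*7*-1.3752 = -19.2528, grad_y = 2*2*1.0705 = 4.2821
  x_2 = -1.3752 - 0.1*-19.2528 = 0.5501
  y_2 = 1.0705 - 0.1*4.2821 = 0.6423
f(0.5501, 0.6423) = 7*0.5501^2 + 2*0.6423^2 = 2.9432


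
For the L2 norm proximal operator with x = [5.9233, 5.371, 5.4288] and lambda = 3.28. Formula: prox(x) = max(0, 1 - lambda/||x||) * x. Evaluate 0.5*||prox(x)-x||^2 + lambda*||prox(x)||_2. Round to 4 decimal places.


Step 1: Compute ||x||.
||x|| = 9.6646
Step 2: Compute scaling factor.
scale = max(0, 1 - 3.28/9.6646) = 0.6606
Step 3: prox(x) = [3.913, 3.5482, 3.5864]
||prox(x)|| = 6.3846
Step 4: Proximal objective.
0.5*||prox-x||^2 = 5.3792
lambda*||prox|| = 20.9415
Total = 26.3208


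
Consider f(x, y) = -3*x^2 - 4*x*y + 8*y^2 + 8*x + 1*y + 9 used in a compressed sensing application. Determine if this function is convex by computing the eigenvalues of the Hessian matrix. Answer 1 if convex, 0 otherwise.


The Hessian of f(x,y) = -3*x^2 - 4*x*y + 8*y^2 + 8*x + 1*y + 9 is:
H = [[-6, -4], [-4, 16]]
Trace = -6 + 16 = 10
Determinant = -6*16 - (-4)^2 = -112
Discriminant = (10)^2 - 4*-112 = 548.0
Eigenvalues: lambda_1 = -6.7047, lambda_2 = 16.7047
The function is not convex.

0


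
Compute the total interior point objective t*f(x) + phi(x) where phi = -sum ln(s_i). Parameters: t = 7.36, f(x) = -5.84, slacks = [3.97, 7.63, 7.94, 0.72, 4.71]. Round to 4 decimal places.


Step 1: Compute log-barrier.
ln values: [1.3788, 2.0321, 2.0719, -0.3285, 1.5497]
phi = -(1.3788 + 2.0321 + 2.0719 - 0.3285 + 1.5497) = -6.704
Step 2: Compute augmented objective.
t*f(x) = 7.36*-5.84 = -42.9824
Total = -42.9824 - 6.704 = -49.6864


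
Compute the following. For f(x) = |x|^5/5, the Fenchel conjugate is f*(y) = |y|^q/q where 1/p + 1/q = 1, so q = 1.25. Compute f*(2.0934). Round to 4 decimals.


The conjugate exponent q satisfies 1/p + 1/q = 1.
p = 5, so q = 5/(5 - 1) = 1.25
|y|^q = 2.0934^1.25 = 2.5181
f*(2.0934) = 2.5181 / 1.25 = 2.0144


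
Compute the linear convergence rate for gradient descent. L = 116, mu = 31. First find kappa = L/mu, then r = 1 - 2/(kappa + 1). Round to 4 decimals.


Step 1: Compute the condition number.
kappa = L/mu = 116/31 = 3.7419
Step 2: Compute the convergence rate.
r = 1 - 2/(kappa + 1) = 1 - 2*mu/(L + mu) = (L - mu)/(L + mu) = 85/147 = 0.5782


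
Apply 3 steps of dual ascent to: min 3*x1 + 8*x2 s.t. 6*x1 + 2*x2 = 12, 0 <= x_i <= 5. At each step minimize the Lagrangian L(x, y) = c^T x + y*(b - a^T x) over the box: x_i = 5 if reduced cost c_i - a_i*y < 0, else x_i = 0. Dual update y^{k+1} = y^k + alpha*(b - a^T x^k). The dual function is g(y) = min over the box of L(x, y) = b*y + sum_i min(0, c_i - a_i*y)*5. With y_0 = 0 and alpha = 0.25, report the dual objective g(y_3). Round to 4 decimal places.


Dual ascent for LP: min 3*x1 + 8*x2, 6*x1 + 2*x2 = 12, 0 <= x_i <= 5
Step 1: y^k = 0.0, reduced costs: (3.0, 8.0)
  x^k = (0.0, 0.0), subgradient = b - a^T x = 12.0
  y^{k+1} = 0.0 + 0.25*12.0 = 3.0
Step 2: y^k = 3.0, reduced costs: (-15.0, 2.0)
  x^k = (5.0, 0.0), subgradient = b - a^T x = -18.0
  y^{k+1} = 3.0 + 0.25*-18.0 = -1.5
Step 3: y^k = -1.5, reduced costs: (12.0, 11.0)
  x^k = (0.0, 0.0), subgradient = b - a^T x = 12.0
  y^{k+1} = -1.5 + 0.25*12.0 = 1.5
Dual objective at y_3 = 1.5: reduced costs (-6.0, 5.0), box minimizer x = (5.0, 0.0)
g(y_3) = b*y + (c1 - a1*y)*x1 + (c2 - a2*y)*x2 = 12*1.5 + (-6.0)*5.0 + 5.0*0.0 = 18.0 - 30.0 + 0.0 = -12.0


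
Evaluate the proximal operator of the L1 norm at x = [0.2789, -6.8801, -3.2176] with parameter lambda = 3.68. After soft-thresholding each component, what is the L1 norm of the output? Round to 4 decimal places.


Soft-thresholding with lambda = 3.68:
prox(0.2789) = sign(0.2789)*max(|0.2789| - 3.68, 0) = 0.0
prox(-6.8801) = sign(-6.8801)*max(|-6.8801| - 3.68, 0) = -3.2001
prox(-3.2176) = sign(-3.2176)*max(|-3.2176| - 3.68, 0) = 0.0
prox(x) = [0.0, -3.2001, 0.0]
||prox(x)||_1 = 0.0 + 3.2001 + 0.0 = 3.2001


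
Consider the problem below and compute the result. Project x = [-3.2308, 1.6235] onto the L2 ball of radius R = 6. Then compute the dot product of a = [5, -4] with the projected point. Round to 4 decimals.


Step 1: Compute ||x|| (intermediates to 6 decimals).
||x|| = sqrt((-3.2308)^2 + 1.6235^2) = 3.615774
Step 2: Project.
Since ||x|| <= R, proj = x (no scaling needed).
proj(x) = [-3.2308, 1.6235]
Step 3: Dot product.
a^T * proj(x) = 5*(-3.2308) - 4*1.6235 = -22.648


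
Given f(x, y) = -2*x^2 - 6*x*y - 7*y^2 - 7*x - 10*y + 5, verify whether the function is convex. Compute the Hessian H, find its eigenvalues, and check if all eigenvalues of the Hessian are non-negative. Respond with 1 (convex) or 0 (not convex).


The Hessian of f(x,y) = -2*x^2 - 6*x*y - 7*y^2 - 7*x - 10*y + 5 is:
H = [[-4, -6], [-6, -14]]
Trace = -4 - 14 = -18
Determinant = -4*-14 - (-6)^2 = 20
Discriminant = (-18)^2 - 4*20 = 244.0
Eigenvalues: lambda_1 = -16.8102, lambda_2 = -1.1898
The function is not convex.

0


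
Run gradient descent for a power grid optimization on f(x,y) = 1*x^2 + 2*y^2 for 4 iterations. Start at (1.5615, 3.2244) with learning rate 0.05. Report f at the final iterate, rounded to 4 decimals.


Gradient descent on f(x,y) = 1*x^2 + 2*y^2.
Starting point: (1.5615, 3.2244), alpha = 0.05
Step 1: grad_x = 2*1*1.5615 = 3.123, grad_y = 2*2*3.2244 = 12.8976
  x_1 = 1.5615 - 0.05*3.123 = 1.4054
  y_1 = 3.2244 - 0.05*12.8976 = 2.5795
Step 2: grad_x = 2*1*1.4054 = 2.8107, grad_y = 2*2*2.5795 = 10.3181
  x_2 = 1.4054 - 0.05*2.8107 = 1.2648
  y_2 = 2.5795 - 0.05*10.3181 = 2.0636
Step 3: grad_x = 2*1*1.2648 = 2.5296, grad_y = 2*2*2.0636 = 8.2545
  x_3 = 1.2648 - 0.05*2.5296 = 1.1383
  y_3 = 2.0636 - 0.05*8.2545 = 1.6509
Step 4: grad_x = 2*1*1.1383 = 2.2767, grad_y = 2*2*1.6509 = 6.6036
  x_4 = 1.1383 - 0.05*2.2767 = 1.0245
  y_4 = 1.6509 - 0.05*6.6036 = 1.3207
f(1.0245, 1.3207) = 1*1.0245^2 + 2*1.3207^2 = 4.5382


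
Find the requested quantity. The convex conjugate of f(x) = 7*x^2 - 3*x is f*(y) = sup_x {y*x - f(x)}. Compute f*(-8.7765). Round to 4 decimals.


f*(y) = sup_x {y*x - a*x^2 - b*x} = sup_x {(y-b)*x - a*x^2}
FOC: (y - b) - 2a*x = 0 => x* = (y - b)/(2a)
x* = (-8.7765 + 3)/(2*7) = -0.4126
f*(-8.7765) = (y-b)^2/(4a) = (-8.7765 + 3)^2/(4*7)
= 33.368/28 = 1.1917


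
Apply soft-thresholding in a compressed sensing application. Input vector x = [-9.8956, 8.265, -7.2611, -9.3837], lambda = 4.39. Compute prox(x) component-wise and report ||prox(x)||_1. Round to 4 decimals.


Soft-thresholding with lambda = 4.39:
prox(-9.8956) = sign(-9.8956)*max(|-9.8956| - 4.39, 0) = -5.5056
prox(8.265) = sign(8.265)*max(|8.265| - 4.39, 0) = 3.875
prox(-7.2611) = sign(-7.2611)*max(|-7.2611| - 4.39, 0) = -2.8711
prox(-9.3837) = sign(-9.3837)*max(|-9.3837| - 4.39, 0) = -4.9937
prox(x) = [-5.5056, 3.875, -2.8711, -4.9937]
||prox(x)||_1 = 5.5056 + 3.875 + 2.8711 + 4.9937 = 17.2454


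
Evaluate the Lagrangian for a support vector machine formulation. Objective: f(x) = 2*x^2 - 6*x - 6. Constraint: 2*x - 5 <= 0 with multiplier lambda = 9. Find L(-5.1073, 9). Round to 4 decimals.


Step 1: Evaluate f(x).
f(-5.1073) = 2*(-5.1073)^2 - 6*(-5.1073) - 6 = 76.8128
Step 2: Evaluate g(x).
g(-5.1073) = 2*-5.1073 - 5 = -15.2146
Step 3: Compute Lagrangian.
L = 76.8128 + 9*-15.2146 = -60.1186


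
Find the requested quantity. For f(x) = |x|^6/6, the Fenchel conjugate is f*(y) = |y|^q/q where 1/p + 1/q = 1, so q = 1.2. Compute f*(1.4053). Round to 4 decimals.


The conjugate exponent q satisfies 1/p + 1/q = 1.
p = 6, so q = 6/(6 - 1) = 1.2
|y|^q = 1.4053^1.2 = 1.5043
f*(1.4053) = 1.5043 / 1.2 = 1.2535


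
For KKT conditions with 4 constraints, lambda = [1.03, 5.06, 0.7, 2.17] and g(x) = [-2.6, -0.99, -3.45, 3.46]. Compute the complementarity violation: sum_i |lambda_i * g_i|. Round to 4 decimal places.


KKT complementary slackness check:
lambda_1 * g_1 = 1.03 * -2.6 = -2.678
lambda_2 * g_2 = 5.06 * -0.99 = -5.0094
lambda_3 * g_3 = 0.7 * -3.45 = -2.415
lambda_4 * g_4 = 2.17 * 3.46 = 7.5082
Total violation = 2.678 + 5.0094 + 2.415 + 7.5082 = 17.6106


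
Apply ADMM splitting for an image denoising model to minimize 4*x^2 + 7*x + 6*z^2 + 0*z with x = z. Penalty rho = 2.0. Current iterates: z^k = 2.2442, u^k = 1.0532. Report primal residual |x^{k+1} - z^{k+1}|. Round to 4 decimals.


ADMM iteration with rho = 2.0, z^k = 2.2442, u^k = 1.0532
Step 1: x-update.
Minimize 4*x^2 + 7*x + (2.0/2)*(x - 2.2442 + 1.0532)^2
FOC: (2*4 + 2.0)*x = -7 + 2.0*(2.2442 - 1.0532)
x^{k+1} = -0.4618
Step 2: z-update.
Minimize 6*z^2 + 0*z + (2.0/2)*(-0.4618 - z + 1.0532)^2
FOC: (2*6 + 2.0)*z = 0 + 2.0*(-0.4618 + 1.0532)
z^{k+1} = 0.0845
Step 3: u-update.
u^{k+1} = 1.0532 - 0.4618 - 0.0845 = 0.5069
Step 4: Primal residual = |-0.4618 - 0.0845| = 0.5463


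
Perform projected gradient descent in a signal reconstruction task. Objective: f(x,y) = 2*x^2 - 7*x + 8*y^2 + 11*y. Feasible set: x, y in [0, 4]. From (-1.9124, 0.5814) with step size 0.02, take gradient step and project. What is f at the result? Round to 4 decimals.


Step 1: Compute gradient at (-1.9124, 0.5814).
grad_x = 2*2*-1.9124 - 7 = -14.6496
grad_y = 2*8*0.5814 + 11 = 20.3024
Step 2: Gradient step.
x_raw = -1.9124 - 0.02*-14.6496 = -1.6194
y_raw = 0.5814 - 0.02*20.3024 = 0.1754
Step 3: Project onto [0, 4].
x_proj = clip(-1.6194) = 0.0
y_proj = clip(0.1754) = 0.1754
Step 4: Evaluate f.
f(0.0, 0.1754) = 2.1749


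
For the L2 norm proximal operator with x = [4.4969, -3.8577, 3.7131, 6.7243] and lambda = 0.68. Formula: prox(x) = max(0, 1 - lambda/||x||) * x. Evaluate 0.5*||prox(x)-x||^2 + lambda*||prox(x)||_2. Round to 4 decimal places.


Step 1: Compute ||x||.
||x|| = 9.7009
Step 2: Compute scaling factor.
scale = max(0, 1 - 0.68/9.7009) = 0.9299
Step 3: prox(x) = [4.1817, -3.5873, 3.4528, 6.2529]
||prox(x)|| = 9.0209
Step 4: Proximal objective.
0.5*||prox-x||^2 = 0.2312
lambda*||prox|| = 6.1342
Total = 6.3654


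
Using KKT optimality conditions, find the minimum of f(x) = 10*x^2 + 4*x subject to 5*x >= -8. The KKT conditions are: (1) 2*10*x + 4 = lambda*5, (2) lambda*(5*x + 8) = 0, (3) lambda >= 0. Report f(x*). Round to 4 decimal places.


Step 1: Try lambda = 0 (constraint inactive).
Stationarity: 2*10*x + 4 = 0
x* = -4/(2*10) = -0.2
Check constraint: 5*-0.2 = -1.0 >= -8 -- satisfied.
Step 2: Compute optimal value.
f(x*) = 10*(-0.2)^2 + 4*(-0.2) = -0.4


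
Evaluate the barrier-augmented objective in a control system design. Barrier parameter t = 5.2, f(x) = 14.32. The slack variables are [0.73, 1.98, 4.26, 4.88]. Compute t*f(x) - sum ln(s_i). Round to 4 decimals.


Step 1: Compute log-barrier.
ln values: [-0.3147, 0.6831, 1.4493, 1.5851]
phi = -(-0.3147 + 0.6831 + 1.4493 + 1.5851) = -3.4028
Step 2: Compute augmented objective.
t*f(x) = 5.2*14.32 = 74.464
Total = 74.464 - 3.4028 = 71.0612


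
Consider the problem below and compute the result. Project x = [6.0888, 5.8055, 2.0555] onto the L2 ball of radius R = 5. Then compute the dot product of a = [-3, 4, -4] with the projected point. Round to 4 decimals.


Step 1: Compute ||x|| (intermediates to 6 decimals).
||x|| = sqrt(6.0888^2 + 5.8055^2 + 2.0555^2) = 8.660392
Step 2: Project.
Since ||x|| > R, scale = R/||x|| = 5/8.660392 = 0.577341, proj(x) = scale * x
proj(x) = [3.515314, 3.351753, 1.186724]
Step 3: Dot product.
a^T * proj(x) = -3*3.515314 + 4*3.351753 - 4*1.186724 = -1.8858


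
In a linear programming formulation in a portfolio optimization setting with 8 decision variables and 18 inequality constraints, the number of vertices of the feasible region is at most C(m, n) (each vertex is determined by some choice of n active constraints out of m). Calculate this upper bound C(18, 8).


Each vertex corresponds to some choice of n active constraints out of m, so the number of vertices is at most C(m, n) = m! / (n!(m-n)!).
m = 18, n = 8
Numerator: 18 * 17 * 16 * 15 * 14 * 13 * 12 * 11
Denominator: 8! = 40320
C(18, 8) = 43758


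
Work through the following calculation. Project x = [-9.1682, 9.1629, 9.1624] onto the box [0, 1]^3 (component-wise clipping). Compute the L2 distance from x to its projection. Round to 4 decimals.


Project each component onto [0, 1].
clip(-9.1682) = 0.0, clip(9.1629) = 1.0, clip(9.1624) = 1.0
Projection = [0.0, 1.0, 1.0]
Squared diffs: [84.0559, 66.6329, 66.6248]
Distance = sqrt(217.3136) = 14.7416


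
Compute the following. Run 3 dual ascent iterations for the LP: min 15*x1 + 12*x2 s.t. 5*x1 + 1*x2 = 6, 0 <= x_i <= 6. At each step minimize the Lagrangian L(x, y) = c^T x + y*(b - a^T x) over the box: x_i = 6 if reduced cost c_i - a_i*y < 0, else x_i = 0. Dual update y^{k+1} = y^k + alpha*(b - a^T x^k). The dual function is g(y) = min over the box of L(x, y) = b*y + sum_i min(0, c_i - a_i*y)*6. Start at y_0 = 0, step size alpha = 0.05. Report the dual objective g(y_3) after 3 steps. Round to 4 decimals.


Dual ascent for LP: min 15*x1 + 12*x2, 5*x1 + 1*x2 = 6, 0 <= x_i <= 6
Step 1: y^k = 0.0, reduced costs: (15.0, 12.0)
  x^k = (0.0, 0.0), subgradient = b - a^T x = 6.0
  y^{k+1} = 0.0 + 0.05*6.0 = 0.3
Step 2: y^k = 0.3, reduced costs: (13.5, 11.7)
  x^k = (0.0, 0.0), subgradient = b - a^T x = 6.0
  y^{k+1} = 0.3 + 0.05*6.0 = 0.6
Step 3: y^k = 0.6, reduced costs: (12.0, 11.4)
  x^k = (0.0, 0.0), subgradient = b - a^T x = 6.0
  y^{k+1} = 0.6 + 0.05*6.0 = 0.9
Dual objective at y_3 = 0.9: reduced costs (10.5, 11.1), box minimizer x = (0.0, 0.0)
g(y_3) = b*y + (c1 - a1*y)*x1 + (c2 - a2*y)*x2 = 6*0.9 + 10.5*0.0 + 11.1*0.0 = 5.4 + 0.0 + 0.0 = 5.4


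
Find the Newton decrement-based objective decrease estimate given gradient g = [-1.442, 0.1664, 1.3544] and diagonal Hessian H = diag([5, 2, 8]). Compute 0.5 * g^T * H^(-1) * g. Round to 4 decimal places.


Step 1: H is diagonal, so H^(-1) * g = [-0.2884, 0.0832, 0.1693].
Step 2: g^T H^(-1) g = sum_i g_i^2 / H_ii
  = (-1.442)^2/5 + (0.1664)^2/2 + (1.3544)^2/8
  = 0.4159 + 0.0138 + 0.2293 = 0.659
Step 3: Objective decrease = 0.5 * g^T H^(-1) g = 0.3295


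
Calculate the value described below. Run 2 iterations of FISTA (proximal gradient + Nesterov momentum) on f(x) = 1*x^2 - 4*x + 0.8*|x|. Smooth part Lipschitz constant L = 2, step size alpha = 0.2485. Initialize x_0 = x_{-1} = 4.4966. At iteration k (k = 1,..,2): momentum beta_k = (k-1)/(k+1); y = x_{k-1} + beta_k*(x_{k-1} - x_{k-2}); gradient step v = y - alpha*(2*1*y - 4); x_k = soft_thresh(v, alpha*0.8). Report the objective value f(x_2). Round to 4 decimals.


FISTA on f(x) = 1*x^2 - 4*x + 0.8*|x|
L = 2, alpha = 0.2485
Iteration 1: beta = 0.0, y = 4.4966 + 0.0*(4.4966 - 4.4966) = 4.4966
  grad(y) = 4.9932, v = y - alpha*grad = 3.2558
  prox(v) = soft_thresh(3.2558, 0.1988) = 3.057
Iteration 2: beta = 0.3333, y = 3.057 + 0.3333*(3.057 - 4.4966) = 2.5771
  grad(y) = 1.1542, v = y - alpha*grad = 2.2903
  prox(v) = soft_thresh(2.2903, 0.1988) = 2.0915
f(x_2) = 1*2.0915^2 - 4*2.0915 + 0.8*|2.0915| = -2.3184


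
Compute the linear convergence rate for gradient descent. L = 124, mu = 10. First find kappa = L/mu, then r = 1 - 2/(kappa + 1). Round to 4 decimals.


Step 1: Compute the condition number.
kappa = L/mu = 124/10 = 12.4
Step 2: Compute the convergence rate.
r = 1 - 2/(kappa + 1) = 1 - 2*mu/(L + mu) = (L - mu)/(L + mu) = 114/134 = 0.8507


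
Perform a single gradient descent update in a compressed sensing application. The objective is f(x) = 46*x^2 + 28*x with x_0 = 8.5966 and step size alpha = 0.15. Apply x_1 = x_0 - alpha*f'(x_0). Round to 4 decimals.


We compute the gradient at x_0 and apply the update.
f'(x) = 92*x + 28
f'(8.5966) = 92*8.5966 + 28 = 818.8872
x_1 = 8.5966 - 0.15*818.8872 = -114.2365


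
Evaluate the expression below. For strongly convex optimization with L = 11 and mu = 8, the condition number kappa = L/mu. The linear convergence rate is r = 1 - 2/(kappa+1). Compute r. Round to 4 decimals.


Step 1: Compute the condition number.
kappa = L/mu = 11/8 = 1.375
Step 2: Compute the convergence rate.
r = 1 - 2/(kappa + 1) = 1 - 2*mu/(L + mu) = (L - mu)/(L + mu) = 3/19 = 0.1579


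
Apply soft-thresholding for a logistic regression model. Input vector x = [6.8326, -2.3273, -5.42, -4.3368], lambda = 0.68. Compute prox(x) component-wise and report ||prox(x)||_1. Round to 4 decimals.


Soft-thresholding with lambda = 0.68:
prox(6.8326) = sign(6.8326)*max(|6.8326| - 0.68, 0) = 6.1526
prox(-2.3273) = sign(-2.3273)*max(|-2.3273| - 0.68, 0) = -1.6473
prox(-5.42) = sign(-5.42)*max(|-5.42| - 0.68, 0) = -4.74
prox(-4.3368) = sign(-4.3368)*max(|-4.3368| - 0.68, 0) = -3.6568
prox(x) = [6.1526, -1.6473, -4.74, -3.6568]
||prox(x)||_1 = 6.1526 + 1.6473 + 4.74 + 3.6568 = 16.1967


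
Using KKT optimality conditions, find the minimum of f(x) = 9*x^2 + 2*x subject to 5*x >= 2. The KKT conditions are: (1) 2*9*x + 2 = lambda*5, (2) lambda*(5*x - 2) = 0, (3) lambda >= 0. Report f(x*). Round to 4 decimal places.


Step 1: Try lambda = 0 (constraint inactive).
x_unc = -2/(2*9) = -0.1111
Check: 5*-0.1111 = -0.5555 < 2 -- violated!
Step 2: Constraint must be active: 5*x = 2
x* = 2/5 = 0.4
lambda = (2*9*0.4 + 2)/5 = 1.84
Step 3: Compute optimal value.
f(x*) = 9*0.4^2 + 2*0.4 = 2.24


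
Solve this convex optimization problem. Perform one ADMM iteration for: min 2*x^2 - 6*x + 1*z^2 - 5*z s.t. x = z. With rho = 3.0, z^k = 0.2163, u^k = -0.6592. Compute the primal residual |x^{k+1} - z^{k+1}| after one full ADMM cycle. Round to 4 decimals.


ADMM iteration with rho = 3.0, z^k = 0.2163, u^k = -0.6592
Step 1: x-update.
Minimize 2*x^2 - 6*x + (3.0/2)*(x - 0.2163 - 0.6592)^2
FOC: (2*2 + 3.0)*x = 6 + 3.0*(0.2163 + 0.6592)
x^{k+1} = 1.2324
Step 2: z-update.
Minimize 1*z^2 - 5*z + (3.0/2)*(1.2324 - z - 0.6592)^2
FOC: (2*1 + 3.0)*z = 5 + 3.0*(1.2324 - 0.6592)
z^{k+1} = 1.3439
Step 3: u-update.
u^{k+1} = -0.6592 + 1.2324 - 1.3439 = -0.7707
Step 4: Primal residual = |1.2324 - 1.3439| = 0.1115


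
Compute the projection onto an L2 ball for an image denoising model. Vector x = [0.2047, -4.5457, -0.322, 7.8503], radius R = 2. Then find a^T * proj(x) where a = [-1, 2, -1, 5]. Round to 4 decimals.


Step 1: Compute ||x|| (intermediates to 6 decimals).
||x|| = sqrt(0.2047^2 + (-4.5457)^2 + (-0.322)^2 + 7.8503^2) = 9.079437
Step 2: Project.
Since ||x|| > R, scale = R/||x|| = 2/9.079437 = 0.220278, proj(x) = scale * x
proj(x) = [0.045091, -1.001318, -0.07093, 1.729248]
Step 3: Dot product.
a^T * proj(x) = -1*0.045091 + 2*(-1.001318) - 1*(-0.07093) + 5*1.729248 = 6.6694


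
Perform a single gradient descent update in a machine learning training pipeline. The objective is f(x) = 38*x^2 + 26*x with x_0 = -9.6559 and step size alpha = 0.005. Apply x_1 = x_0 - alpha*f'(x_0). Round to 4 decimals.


We compute the gradient at x_0 and apply the update.
f'(x) = 76*x + 26
f'(-9.6559) = 76*-9.6559 + 26 = -707.8484
x_1 = -9.6559 - 0.005*-707.8484 = -6.1167


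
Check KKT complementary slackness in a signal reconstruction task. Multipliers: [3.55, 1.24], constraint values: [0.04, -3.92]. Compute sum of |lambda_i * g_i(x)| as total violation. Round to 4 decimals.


KKT complementary slackness check:
lambda_1 * g_1 = 3.55 * 0.04 = 0.142
lambda_2 * g_2 = 1.24 * -3.92 = -4.8608
Total violation = 0.142 + 4.8608 = 5.0028


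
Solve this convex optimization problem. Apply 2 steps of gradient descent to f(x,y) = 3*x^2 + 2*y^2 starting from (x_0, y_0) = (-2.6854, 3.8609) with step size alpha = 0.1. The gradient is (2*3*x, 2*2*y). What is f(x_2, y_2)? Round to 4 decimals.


Gradient descent on f(x,y) = 3*x^2 + 2*y^2.
Starting point: (-2.6854, 3.8609), alpha = 0.1
Step 1: grad_x = 2*3*-2.6854 = -16.1124, grad_y = 2*2*3.8609 = 15.4436
  x_1 = -2.6854 - 0.1*-16.1124 = -1.0742
  y_1 = 3.8609 - 0.1*15.4436 = 2.3165
Step 2: grad_x = 2*3*-1.0742 = -6.445, grad_y = 2*2*2.3165 = 9.2662
  x_2 = -1.0742 - 0.1*-6.445 = -0.4297
  y_2 = 2.3165 - 0.1*9.2662 = 1.3899
f(-0.4297, 1.3899) = 3*(-0.4297)^2 + 2*1.3899^2 = 4.4176


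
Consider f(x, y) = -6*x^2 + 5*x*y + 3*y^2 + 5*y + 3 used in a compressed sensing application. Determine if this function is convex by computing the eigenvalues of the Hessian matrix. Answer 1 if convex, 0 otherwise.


The Hessian of f(x,y) = -6*x^2 + 5*x*y + 3*y^2 + 5*y + 3 is:
H = [[-12, 5], [5, 6]]
Trace = -12 + 6 = -6
Determinant = -12*6 - (5)^2 = -97
Discriminant = (-6)^2 - 4*-97 = 424.0
Eigenvalues: lambda_1 = -13.2956, lambda_2 = 7.2956
The function is not convex.

0


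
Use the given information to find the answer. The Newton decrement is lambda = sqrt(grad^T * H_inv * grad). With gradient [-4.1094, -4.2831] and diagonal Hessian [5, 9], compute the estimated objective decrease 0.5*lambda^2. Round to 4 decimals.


Step 1: H is diagonal, so H^(-1) * g = [-0.8219, -0.4759].
Step 2: g^T H^(-1) g = sum_i g_i^2 / H_ii
  = (-4.1094)^2/5 + (-4.2831)^2/9
  = 3.3774 + 2.0383 = 5.4158
Step 3: Objective decrease = 0.5 * g^T H^(-1) g = 2.7079


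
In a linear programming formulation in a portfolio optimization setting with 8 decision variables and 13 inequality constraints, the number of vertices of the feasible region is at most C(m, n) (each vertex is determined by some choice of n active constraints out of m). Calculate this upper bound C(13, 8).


Each vertex corresponds to some choice of n active constraints out of m, so the number of vertices is at most C(m, n) = m! / (n!(m-n)!).
m = 13, n = 8
Numerator: 13 * 12 * 11 * 10 * 9 * 8 * 7 * 6
Denominator: 8! = 40320
C(13, 8) = 1287


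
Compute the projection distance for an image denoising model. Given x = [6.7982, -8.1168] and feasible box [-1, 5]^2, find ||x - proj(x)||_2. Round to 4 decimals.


Project each component onto [-1, 5].
clip(6.7982) = 5.0, clip(-8.1168) = -1.0
Projection = [5.0, -1.0]
Squared diffs: [3.2335, 50.6488]
Distance = sqrt(53.8823) = 7.3405


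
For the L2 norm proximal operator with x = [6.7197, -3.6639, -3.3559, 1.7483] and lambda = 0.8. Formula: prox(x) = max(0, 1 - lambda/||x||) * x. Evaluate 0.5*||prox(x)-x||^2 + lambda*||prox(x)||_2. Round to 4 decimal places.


Step 1: Compute ||x||.
||x|| = 8.538
Step 2: Compute scaling factor.
scale = max(0, 1 - 0.8/8.538) = 0.9063
Step 3: prox(x) = [6.0901, -3.3206, -3.0415, 1.5845]
||prox(x)|| = 7.738
Step 4: Proximal objective.
0.5*||prox-x||^2 = 0.32
lambda*||prox|| = 6.1904
Total = 6.5104


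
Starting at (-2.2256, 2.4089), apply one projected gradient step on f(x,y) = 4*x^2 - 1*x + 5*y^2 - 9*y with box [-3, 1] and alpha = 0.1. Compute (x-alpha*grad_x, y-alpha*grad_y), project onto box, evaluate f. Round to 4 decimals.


Step 1: Compute gradient at (-2.2256, 2.4089).
grad_x = 2*4*-2.2256 - 1 = -18.8048
grad_y = 2*5*2.4089 - 9 = 15.089
Step 2: Gradient step.
x_raw = -2.2256 - 0.1*-18.8048 = -0.3451
y_raw = 2.4089 - 0.1*15.089 = 0.9
Step 3: Project onto [-3, 1].
x_proj = clip(-0.3451) = -0.3451
y_proj = clip(0.9) = 0.9
Step 4: Evaluate f.
f(-0.3451, 0.9) = -3.2284


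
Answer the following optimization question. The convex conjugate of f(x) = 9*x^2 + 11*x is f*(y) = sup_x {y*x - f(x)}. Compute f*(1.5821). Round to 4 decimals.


f*(y) = sup_x {y*x - a*x^2 - b*x} = sup_x {(y-b)*x - a*x^2}
FOC: (y - b) - 2a*x = 0 => x* = (y - b)/(2a)
x* = (1.5821 - 11)/(2*9) = -0.5232
f*(1.5821) = (y-b)^2/(4a) = (1.5821 - 11)^2/(4*9)
= 88.6968/36 = 2.4638


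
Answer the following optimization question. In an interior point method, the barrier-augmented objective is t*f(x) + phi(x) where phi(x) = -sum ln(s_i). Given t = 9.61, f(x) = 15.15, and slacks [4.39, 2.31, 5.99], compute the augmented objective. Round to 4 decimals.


Step 1: Compute log-barrier.
ln values: [1.4793, 0.8372, 1.7901]
phi = -(1.4793 + 0.8372 + 1.7901) = -4.1067
Step 2: Compute augmented objective.
t*f(x) = 9.61*15.15 = 145.5915
Total = 145.5915 - 4.1067 = 141.4848


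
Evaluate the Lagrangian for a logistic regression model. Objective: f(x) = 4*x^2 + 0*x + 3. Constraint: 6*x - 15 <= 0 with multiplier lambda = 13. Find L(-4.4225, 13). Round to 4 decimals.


Step 1: Evaluate f(x).
f(-4.4225) = 4*(-4.4225)^2 + 0*(-4.4225) + 3 = 81.234
Step 2: Evaluate g(x).
g(-4.4225) = 6*-4.4225 - 15 = -41.535
Step 3: Compute Lagrangian.
L = 81.234 + 13*-41.535 = -458.721


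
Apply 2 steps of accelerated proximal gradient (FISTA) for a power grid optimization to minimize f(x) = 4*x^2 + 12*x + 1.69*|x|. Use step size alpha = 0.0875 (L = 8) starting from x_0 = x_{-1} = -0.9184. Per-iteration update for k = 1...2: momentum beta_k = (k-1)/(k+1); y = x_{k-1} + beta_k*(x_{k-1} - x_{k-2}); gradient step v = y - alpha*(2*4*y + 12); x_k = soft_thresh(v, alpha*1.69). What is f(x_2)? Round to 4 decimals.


FISTA on f(x) = 4*x^2 + 12*x + 1.69*|x|
L = 8, alpha = 0.0875
Iteration 1: beta = 0.0, y = -0.9184 + 0.0*(-0.9184 + 0.9184) = -0.9184
  grad(y) = 4.6528, v = y - alpha*grad = -1.3255
  prox(v) = soft_thresh(-1.3255, 0.1479) = -1.1776
Iteration 2: beta = 0.3333, y = -1.1776 + 0.3333*(-1.1776 + 0.9184) = -1.2641
  grad(y) = 1.8875, v = y - alpha*grad = -1.4292
  prox(v) = soft_thresh(-1.4292, 0.1479) = -1.2813
f(x_2) = 4*(-1.2813)^2 + 12*(-1.2813) + 1.69*|-1.2813| = -6.6433


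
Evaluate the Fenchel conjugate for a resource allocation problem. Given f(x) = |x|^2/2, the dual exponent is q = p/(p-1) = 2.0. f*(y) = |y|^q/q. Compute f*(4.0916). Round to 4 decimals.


The conjugate exponent q satisfies 1/p + 1/q = 1.
p = 2, so q = 2/(2 - 1) = 2.0
|y|^q = 4.0916^2.0 = 16.7412
f*(4.0916) = 16.7412 / 2.0 = 8.3706


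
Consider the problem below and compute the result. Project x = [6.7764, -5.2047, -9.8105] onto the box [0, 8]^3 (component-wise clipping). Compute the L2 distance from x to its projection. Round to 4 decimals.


Project each component onto [0, 8].
clip(6.7764) = 6.7764, clip(-5.2047) = 0.0, clip(-9.8105) = 0.0
Projection = [6.7764, 0.0, 0.0]
Squared diffs: [0.0, 27.0889, 96.2459]
Distance = sqrt(123.3348) = 11.1056


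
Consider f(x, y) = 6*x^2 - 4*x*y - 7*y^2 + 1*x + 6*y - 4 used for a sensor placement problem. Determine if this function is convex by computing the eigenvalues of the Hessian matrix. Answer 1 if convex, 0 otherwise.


The Hessian of f(x,y) = 6*x^2 - 4*x*y - 7*y^2 + 1*x + 6*y - 4 is:
H = [[12, -4], [-4, -14]]
Trace = 12 - 14 = -2
Determinant = 12*-14 - (-4)^2 = -184
Discriminant = (-2)^2 - 4*-184 = 740.0
Eigenvalues: lambda_1 = -14.6015, lambda_2 = 12.6015
The function is not convex.

0


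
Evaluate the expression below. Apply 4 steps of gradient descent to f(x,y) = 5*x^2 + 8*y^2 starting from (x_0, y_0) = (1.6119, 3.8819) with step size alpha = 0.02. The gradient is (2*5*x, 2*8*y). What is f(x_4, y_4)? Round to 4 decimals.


Gradient descent on f(x,y) = 5*x^2 + 8*y^2.
Starting point: (1.6119, 3.8819), alpha = 0.02
Step 1: grad_x = 2*5*1.6119 = 16.119, grad_y = 2*8*3.8819 = 62.1104
  x_1 = 1.6119 - 0.02*16.119 = 1.2895
  y_1 = 3.8819 - 0.02*62.1104 = 2.6397
Step 2: grad_x = 2*5*1.2895 = 12.8952, grad_y = 2*8*2.6397 = 42.2351
  x_2 = 1.2895 - 0.02*12.8952 = 1.0316
  y_2 = 2.6397 - 0.02*42.2351 = 1.795
Step 3: grad_x = 2*5*1.0316 = 10.3162, grad_y = 2*8*1.795 = 28.7198
  x_3 = 1.0316 - 0.02*10.3162 = 0.8253
  y_3 = 1.795 - 0.02*28.7198 = 1.2206
Step 4: grad_x = 2*5*0.8253 = 8.2529, grad_y = 2*8*1.2206 = 19.5295
  x_4 = 0.8253 - 0.02*8.2529 = 0.6602
  y_4 = 1.2206 - 0.02*19.5295 = 0.83
f(0.6602, 0.83) = 5*0.6602^2 + 8*0.83^2 = 7.6908


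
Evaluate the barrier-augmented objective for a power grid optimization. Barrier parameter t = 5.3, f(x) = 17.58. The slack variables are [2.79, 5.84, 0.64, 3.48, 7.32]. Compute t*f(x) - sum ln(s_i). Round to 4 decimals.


Step 1: Compute log-barrier.
ln values: [1.026, 1.7647, -0.4463, 1.247, 1.9906]
phi = -(1.026 + 1.7647 - 0.4463 + 1.247 + 1.9906) = -5.5821
Step 2: Compute augmented objective.
t*f(x) = 5.3*17.58 = 93.174
Total = 93.174 - 5.5821 = 87.5919


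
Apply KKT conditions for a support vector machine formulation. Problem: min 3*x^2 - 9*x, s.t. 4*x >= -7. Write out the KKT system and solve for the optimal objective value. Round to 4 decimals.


Step 1: Try lambda = 0 (constraint inactive).
Stationarity: 2*3*x - 9 = 0
x* = 9/(2*3) = 1.5
Check constraint: 4*1.5 = 6.0 >= -7 -- satisfied.
Step 2: Compute optimal value.
f(x*) = 3*1.5^2 - 9*1.5 = -6.75


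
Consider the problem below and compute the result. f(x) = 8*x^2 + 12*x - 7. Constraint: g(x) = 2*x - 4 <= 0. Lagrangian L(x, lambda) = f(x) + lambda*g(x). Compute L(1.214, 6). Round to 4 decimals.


Step 1: Evaluate f(x).
f(1.214) = 8*1.214^2 + 12*1.214 - 7 = 19.3584
Step 2: Evaluate g(x).
g(1.214) = 2*1.214 - 4 = -1.572
Step 3: Compute Lagrangian.
L = 19.3584 + 6*-1.572 = 9.9264


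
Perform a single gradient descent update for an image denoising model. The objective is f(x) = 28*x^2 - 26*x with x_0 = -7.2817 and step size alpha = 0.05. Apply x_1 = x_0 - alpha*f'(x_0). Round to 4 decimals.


We compute the gradient at x_0 and apply the update.
f'(x) = 56*x - 26
f'(-7.2817) = 56*-7.2817 - 26 = -433.7752
x_1 = -7.2817 - 0.05*-433.7752 = 14.4071


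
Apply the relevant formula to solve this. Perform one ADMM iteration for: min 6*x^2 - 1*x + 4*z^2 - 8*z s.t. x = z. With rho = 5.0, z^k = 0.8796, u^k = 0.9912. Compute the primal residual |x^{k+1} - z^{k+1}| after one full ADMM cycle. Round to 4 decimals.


ADMM iteration with rho = 5.0, z^k = 0.8796, u^k = 0.9912
Step 1: x-update.
Minimize 6*x^2 - 1*x + (5.0/2)*(x - 0.8796 + 0.9912)^2
FOC: (2*6 + 5.0)*x = 1 + 5.0*(0.8796 - 0.9912)
x^{k+1} = 0.026
Step 2: z-update.
Minimize 4*z^2 - 8*z + (5.0/2)*(0.026 - z + 0.9912)^2
FOC: (2*4 + 5.0)*z = 8 + 5.0*(0.026 + 0.9912)
z^{k+1} = 1.0066
Step 3: u-update.
u^{k+1} = 0.9912 + 0.026 - 1.0066 = 0.0106
Step 4: Primal residual = |0.026 - 1.0066| = 0.9806
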